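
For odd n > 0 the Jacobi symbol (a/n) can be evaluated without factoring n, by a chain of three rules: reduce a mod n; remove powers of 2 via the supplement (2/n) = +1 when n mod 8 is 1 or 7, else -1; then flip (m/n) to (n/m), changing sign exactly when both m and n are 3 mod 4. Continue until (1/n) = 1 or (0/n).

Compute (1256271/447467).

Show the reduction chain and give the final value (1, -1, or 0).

-1

(1256271/447467) = (361337/447467)   [reduce mod 447467]
reciprocity: (361337/447467) = +1·(447467/361337) since 361337 mod 4 = 1, 447467 mod 4 = 3; sign now +1
(447467/361337) = (86130/361337)   [reduce mod 361337]
86130 = 2^1·43065; (2/361337) = +1 since 361337 mod 8 = 1, so (86130/361337) = (+1)^1·(43065/361337); sign now +1
reciprocity: (43065/361337) = +1·(361337/43065) since 43065 mod 4 = 1, 361337 mod 4 = 1; sign now +1
(361337/43065) = (16817/43065)   [reduce mod 43065]
reciprocity: (16817/43065) = +1·(43065/16817) since 16817 mod 4 = 1, 43065 mod 4 = 1; sign now +1
(43065/16817) = (9431/16817)   [reduce mod 16817]
reciprocity: (9431/16817) = +1·(16817/9431) since 9431 mod 4 = 3, 16817 mod 4 = 1; sign now +1
(16817/9431) = (7386/9431)   [reduce mod 9431]
7386 = 2^1·3693; (2/9431) = +1 since 9431 mod 8 = 7, so (7386/9431) = (+1)^1·(3693/9431); sign now +1
reciprocity: (3693/9431) = +1·(9431/3693) since 3693 mod 4 = 1, 9431 mod 4 = 3; sign now +1
(9431/3693) = (2045/3693)   [reduce mod 3693]
reciprocity: (2045/3693) = +1·(3693/2045) since 2045 mod 4 = 1, 3693 mod 4 = 1; sign now +1
(3693/2045) = (1648/2045)   [reduce mod 2045]
1648 = 2^4·103; (2/2045) = -1 since 2045 mod 8 = 5, so (1648/2045) = (-1)^4·(103/2045); sign now +1
reciprocity: (103/2045) = +1·(2045/103) since 103 mod 4 = 3, 2045 mod 4 = 1; sign now +1
(2045/103) = (88/103)   [reduce mod 103]
88 = 2^3·11; (2/103) = +1 since 103 mod 8 = 7, so (88/103) = (+1)^3·(11/103); sign now +1
reciprocity: (11/103) = -1·(103/11) since 11 mod 4 = 3, 103 mod 4 = 3; sign now -1
(103/11) = (4/11)   [reduce mod 11]
4 = 2^2·1; (2/11) = -1 since 11 mod 8 = 3, so (4/11) = (-1)^2·(1/11); sign now -1
(1/11) = 1; final value = sign = -1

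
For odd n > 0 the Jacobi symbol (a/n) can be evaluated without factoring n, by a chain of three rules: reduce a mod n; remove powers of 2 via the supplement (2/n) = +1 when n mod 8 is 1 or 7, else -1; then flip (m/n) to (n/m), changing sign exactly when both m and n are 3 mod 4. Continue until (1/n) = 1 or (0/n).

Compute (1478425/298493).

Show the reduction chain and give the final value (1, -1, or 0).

0

(1478425/298493): 1478425 mod 298493 = 284453, so (1478425/298493) = (284453/298493)
flip (284453/298493) -> (298493/284453): both odd, 284453 mod 4 = 1, 298493 mod 4 = 1, so the flip contributes +1; sign now +1
(298493/284453): 298493 mod 284453 = 14040, so (298493/284453) = (14040/284453)
factor out 2^3: 14040 = 2^3·1755; with 284453 mod 8 = 5, (2/284453) = -1; sign now -1; continue with (1755/284453)
flip (1755/284453) -> (284453/1755): both odd, 1755 mod 4 = 3, 284453 mod 4 = 1, so the flip contributes +1; sign now -1
(284453/1755): 284453 mod 1755 = 143, so (284453/1755) = (143/1755)
flip (143/1755) -> (1755/143): both odd, 143 mod 4 = 3, 1755 mod 4 = 3, so the flip contributes -1; sign now +1
(1755/143): 1755 mod 143 = 39, so (1755/143) = (39/143)
flip (39/143) -> (143/39): both odd, 39 mod 4 = 3, 143 mod 4 = 3, so the flip contributes -1; sign now -1
(143/39): 143 mod 39 = 26, so (143/39) = (26/39)
factor out 2^1: 26 = 2^1·13; with 39 mod 8 = 7, (2/39) = +1; sign now -1; continue with (13/39)
flip (13/39) -> (39/13): both odd, 13 mod 4 = 1, 39 mod 4 = 3, so the flip contributes +1; sign now -1
(39/13): 39 mod 13 = 0, so (39/13) = (0/13)
reached (0/13); gcd(a, n) > 1, so (0/13) = 0 and the symbol is 0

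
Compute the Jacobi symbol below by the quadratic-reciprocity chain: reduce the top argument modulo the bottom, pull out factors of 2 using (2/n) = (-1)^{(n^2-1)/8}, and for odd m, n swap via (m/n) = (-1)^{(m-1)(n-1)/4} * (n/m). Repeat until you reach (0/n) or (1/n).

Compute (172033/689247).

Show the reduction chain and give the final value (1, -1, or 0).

-1

reciprocity: (172033/689247) = +1·(689247/172033) since 172033 mod 4 = 1, 689247 mod 4 = 3; sign now +1
(689247/172033) = (1115/172033)   [reduce mod 172033]
reciprocity: (1115/172033) = +1·(172033/1115) since 1115 mod 4 = 3, 172033 mod 4 = 1; sign now +1
(172033/1115) = (323/1115)   [reduce mod 1115]
reciprocity: (323/1115) = -1·(1115/323) since 323 mod 4 = 3, 1115 mod 4 = 3; sign now -1
(1115/323) = (146/323)   [reduce mod 323]
146 = 2^1·73; (2/323) = -1 since 323 mod 8 = 3, so (146/323) = (-1)^1·(73/323); sign now +1
reciprocity: (73/323) = +1·(323/73) since 73 mod 4 = 1, 323 mod 4 = 3; sign now +1
(323/73) = (31/73)   [reduce mod 73]
reciprocity: (31/73) = +1·(73/31) since 31 mod 4 = 3, 73 mod 4 = 1; sign now +1
(73/31) = (11/31)   [reduce mod 31]
reciprocity: (11/31) = -1·(31/11) since 11 mod 4 = 3, 31 mod 4 = 3; sign now -1
(31/11) = (9/11)   [reduce mod 11]
reciprocity: (9/11) = +1·(11/9) since 9 mod 4 = 1, 11 mod 4 = 3; sign now -1
(11/9) = (2/9)   [reduce mod 9]
2 = 2^1·1; (2/9) = +1 since 9 mod 8 = 1, so (2/9) = (+1)^1·(1/9); sign now -1
(1/9) = 1; final value = sign = -1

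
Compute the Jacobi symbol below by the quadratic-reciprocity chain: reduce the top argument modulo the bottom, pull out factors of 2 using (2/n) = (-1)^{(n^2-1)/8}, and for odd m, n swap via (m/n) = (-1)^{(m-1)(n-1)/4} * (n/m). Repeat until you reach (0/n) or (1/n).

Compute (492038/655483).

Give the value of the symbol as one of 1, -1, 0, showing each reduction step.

1

492038 = 2^1·246019; (2/655483) = -1 since 655483 mod 8 = 3, so (492038/655483) = (-1)^1·(246019/655483); sign now -1
reciprocity: (246019/655483) = -1·(655483/246019) since 246019 mod 4 = 3, 655483 mod 4 = 3; sign now +1
(655483/246019) = (163445/246019)   [reduce mod 246019]
reciprocity: (163445/246019) = +1·(246019/163445) since 163445 mod 4 = 1, 246019 mod 4 = 3; sign now +1
(246019/163445) = (82574/163445)   [reduce mod 163445]
82574 = 2^1·41287; (2/163445) = -1 since 163445 mod 8 = 5, so (82574/163445) = (-1)^1·(41287/163445); sign now -1
reciprocity: (41287/163445) = +1·(163445/41287) since 41287 mod 4 = 3, 163445 mod 4 = 1; sign now -1
(163445/41287) = (39584/41287)   [reduce mod 41287]
39584 = 2^5·1237; (2/41287) = +1 since 41287 mod 8 = 7, so (39584/41287) = (+1)^5·(1237/41287); sign now -1
reciprocity: (1237/41287) = +1·(41287/1237) since 1237 mod 4 = 1, 41287 mod 4 = 3; sign now -1
(41287/1237) = (466/1237)   [reduce mod 1237]
466 = 2^1·233; (2/1237) = -1 since 1237 mod 8 = 5, so (466/1237) = (-1)^1·(233/1237); sign now +1
reciprocity: (233/1237) = +1·(1237/233) since 233 mod 4 = 1, 1237 mod 4 = 1; sign now +1
(1237/233) = (72/233)   [reduce mod 233]
72 = 2^3·9; (2/233) = +1 since 233 mod 8 = 1, so (72/233) = (+1)^3·(9/233); sign now +1
reciprocity: (9/233) = +1·(233/9) since 9 mod 4 = 1, 233 mod 4 = 1; sign now +1
(233/9) = (8/9)   [reduce mod 9]
8 = 2^3·1; (2/9) = +1 since 9 mod 8 = 1, so (8/9) = (+1)^3·(1/9); sign now +1
(1/9) = 1; final value = sign = +1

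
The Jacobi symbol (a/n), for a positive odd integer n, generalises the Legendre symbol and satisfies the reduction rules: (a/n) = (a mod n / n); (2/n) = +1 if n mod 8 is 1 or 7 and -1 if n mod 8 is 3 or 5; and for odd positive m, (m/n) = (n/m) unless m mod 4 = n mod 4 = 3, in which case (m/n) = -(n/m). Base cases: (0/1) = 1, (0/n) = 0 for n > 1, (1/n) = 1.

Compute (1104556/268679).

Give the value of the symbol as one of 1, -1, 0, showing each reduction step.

1

(1104556/268679): 1104556 mod 268679 = 29840, so (1104556/268679) = (29840/268679)
factor out 2^4: 29840 = 2^4·1865; with 268679 mod 8 = 7, (2/268679) = +1; sign now +1; continue with (1865/268679)
flip (1865/268679) -> (268679/1865): both odd, 1865 mod 4 = 1, 268679 mod 4 = 3, so the flip contributes +1; sign now +1
(268679/1865): 268679 mod 1865 = 119, so (268679/1865) = (119/1865)
flip (119/1865) -> (1865/119): both odd, 119 mod 4 = 3, 1865 mod 4 = 1, so the flip contributes +1; sign now +1
(1865/119): 1865 mod 119 = 80, so (1865/119) = (80/119)
factor out 2^4: 80 = 2^4·5; with 119 mod 8 = 7, (2/119) = +1; sign now +1; continue with (5/119)
flip (5/119) -> (119/5): both odd, 5 mod 4 = 1, 119 mod 4 = 3, so the flip contributes +1; sign now +1
(119/5): 119 mod 5 = 4, so (119/5) = (4/5)
factor out 2^2: 4 = 2^2·1; with 5 mod 8 = 5, (2/5) = -1; sign now +1; continue with (1/5)
reached (1/5) = 1, so the symbol is +1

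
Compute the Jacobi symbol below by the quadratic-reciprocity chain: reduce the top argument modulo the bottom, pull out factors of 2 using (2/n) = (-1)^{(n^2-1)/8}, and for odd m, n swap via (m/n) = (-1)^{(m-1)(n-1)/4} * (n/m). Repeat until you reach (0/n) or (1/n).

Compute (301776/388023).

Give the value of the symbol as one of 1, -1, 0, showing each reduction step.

0

factor out 2^4: 301776 = 2^4·18861; with 388023 mod 8 = 7, (2/388023) = +1; sign now +1; continue with (18861/388023)
flip (18861/388023) -> (388023/18861): both odd, 18861 mod 4 = 1, 388023 mod 4 = 3, so the flip contributes +1; sign now +1
(388023/18861): 388023 mod 18861 = 10803, so (388023/18861) = (10803/18861)
flip (10803/18861) -> (18861/10803): both odd, 10803 mod 4 = 3, 18861 mod 4 = 1, so the flip contributes +1; sign now +1
(18861/10803): 18861 mod 10803 = 8058, so (18861/10803) = (8058/10803)
factor out 2^1: 8058 = 2^1·4029; with 10803 mod 8 = 3, (2/10803) = -1; sign now -1; continue with (4029/10803)
flip (4029/10803) -> (10803/4029): both odd, 4029 mod 4 = 1, 10803 mod 4 = 3, so the flip contributes +1; sign now -1
(10803/4029): 10803 mod 4029 = 2745, so (10803/4029) = (2745/4029)
flip (2745/4029) -> (4029/2745): both odd, 2745 mod 4 = 1, 4029 mod 4 = 1, so the flip contributes +1; sign now -1
(4029/2745): 4029 mod 2745 = 1284, so (4029/2745) = (1284/2745)
factor out 2^2: 1284 = 2^2·321; with 2745 mod 8 = 1, (2/2745) = +1; sign now -1; continue with (321/2745)
flip (321/2745) -> (2745/321): both odd, 321 mod 4 = 1, 2745 mod 4 = 1, so the flip contributes +1; sign now -1
(2745/321): 2745 mod 321 = 177, so (2745/321) = (177/321)
flip (177/321) -> (321/177): both odd, 177 mod 4 = 1, 321 mod 4 = 1, so the flip contributes +1; sign now -1
(321/177): 321 mod 177 = 144, so (321/177) = (144/177)
factor out 2^4: 144 = 2^4·9; with 177 mod 8 = 1, (2/177) = +1; sign now -1; continue with (9/177)
flip (9/177) -> (177/9): both odd, 9 mod 4 = 1, 177 mod 4 = 1, so the flip contributes +1; sign now -1
(177/9): 177 mod 9 = 6, so (177/9) = (6/9)
factor out 2^1: 6 = 2^1·3; with 9 mod 8 = 1, (2/9) = +1; sign now -1; continue with (3/9)
flip (3/9) -> (9/3): both odd, 3 mod 4 = 3, 9 mod 4 = 1, so the flip contributes +1; sign now -1
(9/3): 9 mod 3 = 0, so (9/3) = (0/3)
reached (0/3); gcd(a, n) > 1, so (0/3) = 0 and the symbol is 0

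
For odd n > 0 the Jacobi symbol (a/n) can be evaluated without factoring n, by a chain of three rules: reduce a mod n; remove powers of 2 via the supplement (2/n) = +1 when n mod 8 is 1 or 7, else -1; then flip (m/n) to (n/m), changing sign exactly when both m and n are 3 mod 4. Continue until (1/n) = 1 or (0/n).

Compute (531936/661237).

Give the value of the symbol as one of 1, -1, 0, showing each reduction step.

-1

531936 = 2^5·16623; (2/661237) = -1 since 661237 mod 8 = 5, so (531936/661237) = (-1)^5·(16623/661237); sign now -1
reciprocity: (16623/661237) = +1·(661237/16623) since 16623 mod 4 = 3, 661237 mod 4 = 1; sign now -1
(661237/16623) = (12940/16623)   [reduce mod 16623]
12940 = 2^2·3235; (2/16623) = +1 since 16623 mod 8 = 7, so (12940/16623) = (+1)^2·(3235/16623); sign now -1
reciprocity: (3235/16623) = -1·(16623/3235) since 3235 mod 4 = 3, 16623 mod 4 = 3; sign now +1
(16623/3235) = (448/3235)   [reduce mod 3235]
448 = 2^6·7; (2/3235) = -1 since 3235 mod 8 = 3, so (448/3235) = (-1)^6·(7/3235); sign now +1
reciprocity: (7/3235) = -1·(3235/7) since 7 mod 4 = 3, 3235 mod 4 = 3; sign now -1
(3235/7) = (1/7)   [reduce mod 7]
(1/7) = 1; final value = sign = -1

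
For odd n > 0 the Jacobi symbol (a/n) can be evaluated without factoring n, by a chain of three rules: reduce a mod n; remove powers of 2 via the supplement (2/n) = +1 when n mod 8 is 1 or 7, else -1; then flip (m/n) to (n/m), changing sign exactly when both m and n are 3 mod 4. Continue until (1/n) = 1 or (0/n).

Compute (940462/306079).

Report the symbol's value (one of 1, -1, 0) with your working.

(940462/306079) = (22225/306079)   [reduce mod 306079]
reciprocity: (22225/306079) = +1·(306079/22225) since 22225 mod 4 = 1, 306079 mod 4 = 3; sign now +1
(306079/22225) = (17154/22225)   [reduce mod 22225]
17154 = 2^1·8577; (2/22225) = +1 since 22225 mod 8 = 1, so (17154/22225) = (+1)^1·(8577/22225); sign now +1
reciprocity: (8577/22225) = +1·(22225/8577) since 8577 mod 4 = 1, 22225 mod 4 = 1; sign now +1
(22225/8577) = (5071/8577)   [reduce mod 8577]
reciprocity: (5071/8577) = +1·(8577/5071) since 5071 mod 4 = 3, 8577 mod 4 = 1; sign now +1
(8577/5071) = (3506/5071)   [reduce mod 5071]
3506 = 2^1·1753; (2/5071) = +1 since 5071 mod 8 = 7, so (3506/5071) = (+1)^1·(1753/5071); sign now +1
reciprocity: (1753/5071) = +1·(5071/1753) since 1753 mod 4 = 1, 5071 mod 4 = 3; sign now +1
(5071/1753) = (1565/1753)   [reduce mod 1753]
reciprocity: (1565/1753) = +1·(1753/1565) since 1565 mod 4 = 1, 1753 mod 4 = 1; sign now +1
(1753/1565) = (188/1565)   [reduce mod 1565]
188 = 2^2·47; (2/1565) = -1 since 1565 mod 8 = 5, so (188/1565) = (-1)^2·(47/1565); sign now +1
reciprocity: (47/1565) = +1·(1565/47) since 47 mod 4 = 3, 1565 mod 4 = 1; sign now +1
(1565/47) = (14/47)   [reduce mod 47]
14 = 2^1·7; (2/47) = +1 since 47 mod 8 = 7, so (14/47) = (+1)^1·(7/47); sign now +1
reciprocity: (7/47) = -1·(47/7) since 7 mod 4 = 3, 47 mod 4 = 3; sign now -1
(47/7) = (5/7)   [reduce mod 7]
reciprocity: (5/7) = +1·(7/5) since 5 mod 4 = 1, 7 mod 4 = 3; sign now -1
(7/5) = (2/5)   [reduce mod 5]
2 = 2^1·1; (2/5) = -1 since 5 mod 8 = 5, so (2/5) = (-1)^1·(1/5); sign now +1
(1/5) = 1; final value = sign = +1

1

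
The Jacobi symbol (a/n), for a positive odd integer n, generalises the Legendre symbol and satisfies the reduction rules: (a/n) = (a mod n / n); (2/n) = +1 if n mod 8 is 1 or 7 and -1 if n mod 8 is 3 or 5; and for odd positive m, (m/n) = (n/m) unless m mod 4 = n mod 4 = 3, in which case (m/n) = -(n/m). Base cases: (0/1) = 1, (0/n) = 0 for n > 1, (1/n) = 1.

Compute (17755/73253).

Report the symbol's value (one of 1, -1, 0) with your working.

reciprocity: (17755/73253) = +1·(73253/17755) since 17755 mod 4 = 3, 73253 mod 4 = 1; sign now +1
(73253/17755) = (2233/17755)   [reduce mod 17755]
reciprocity: (2233/17755) = +1·(17755/2233) since 2233 mod 4 = 1, 17755 mod 4 = 3; sign now +1
(17755/2233) = (2124/2233)   [reduce mod 2233]
2124 = 2^2·531; (2/2233) = +1 since 2233 mod 8 = 1, so (2124/2233) = (+1)^2·(531/2233); sign now +1
reciprocity: (531/2233) = +1·(2233/531) since 531 mod 4 = 3, 2233 mod 4 = 1; sign now +1
(2233/531) = (109/531)   [reduce mod 531]
reciprocity: (109/531) = +1·(531/109) since 109 mod 4 = 1, 531 mod 4 = 3; sign now +1
(531/109) = (95/109)   [reduce mod 109]
reciprocity: (95/109) = +1·(109/95) since 95 mod 4 = 3, 109 mod 4 = 1; sign now +1
(109/95) = (14/95)   [reduce mod 95]
14 = 2^1·7; (2/95) = +1 since 95 mod 8 = 7, so (14/95) = (+1)^1·(7/95); sign now +1
reciprocity: (7/95) = -1·(95/7) since 7 mod 4 = 3, 95 mod 4 = 3; sign now -1
(95/7) = (4/7)   [reduce mod 7]
4 = 2^2·1; (2/7) = +1 since 7 mod 8 = 7, so (4/7) = (+1)^2·(1/7); sign now -1
(1/7) = 1; final value = sign = -1

-1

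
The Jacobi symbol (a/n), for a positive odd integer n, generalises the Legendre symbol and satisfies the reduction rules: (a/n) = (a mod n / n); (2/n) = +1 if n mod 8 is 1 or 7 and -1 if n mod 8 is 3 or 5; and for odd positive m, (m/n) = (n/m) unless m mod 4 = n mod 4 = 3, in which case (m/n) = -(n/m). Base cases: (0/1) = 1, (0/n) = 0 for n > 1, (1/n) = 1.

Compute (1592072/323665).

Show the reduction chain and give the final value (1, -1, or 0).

1

(1592072/323665) = (297412/323665)   [reduce mod 323665]
297412 = 2^2·74353; (2/323665) = +1 since 323665 mod 8 = 1, so (297412/323665) = (+1)^2·(74353/323665); sign now +1
reciprocity: (74353/323665) = +1·(323665/74353) since 74353 mod 4 = 1, 323665 mod 4 = 1; sign now +1
(323665/74353) = (26253/74353)   [reduce mod 74353]
reciprocity: (26253/74353) = +1·(74353/26253) since 26253 mod 4 = 1, 74353 mod 4 = 1; sign now +1
(74353/26253) = (21847/26253)   [reduce mod 26253]
reciprocity: (21847/26253) = +1·(26253/21847) since 21847 mod 4 = 3, 26253 mod 4 = 1; sign now +1
(26253/21847) = (4406/21847)   [reduce mod 21847]
4406 = 2^1·2203; (2/21847) = +1 since 21847 mod 8 = 7, so (4406/21847) = (+1)^1·(2203/21847); sign now +1
reciprocity: (2203/21847) = -1·(21847/2203) since 2203 mod 4 = 3, 21847 mod 4 = 3; sign now -1
(21847/2203) = (2020/2203)   [reduce mod 2203]
2020 = 2^2·505; (2/2203) = -1 since 2203 mod 8 = 3, so (2020/2203) = (-1)^2·(505/2203); sign now -1
reciprocity: (505/2203) = +1·(2203/505) since 505 mod 4 = 1, 2203 mod 4 = 3; sign now -1
(2203/505) = (183/505)   [reduce mod 505]
reciprocity: (183/505) = +1·(505/183) since 183 mod 4 = 3, 505 mod 4 = 1; sign now -1
(505/183) = (139/183)   [reduce mod 183]
reciprocity: (139/183) = -1·(183/139) since 139 mod 4 = 3, 183 mod 4 = 3; sign now +1
(183/139) = (44/139)   [reduce mod 139]
44 = 2^2·11; (2/139) = -1 since 139 mod 8 = 3, so (44/139) = (-1)^2·(11/139); sign now +1
reciprocity: (11/139) = -1·(139/11) since 11 mod 4 = 3, 139 mod 4 = 3; sign now -1
(139/11) = (7/11)   [reduce mod 11]
reciprocity: (7/11) = -1·(11/7) since 7 mod 4 = 3, 11 mod 4 = 3; sign now +1
(11/7) = (4/7)   [reduce mod 7]
4 = 2^2·1; (2/7) = +1 since 7 mod 8 = 7, so (4/7) = (+1)^2·(1/7); sign now +1
(1/7) = 1; final value = sign = +1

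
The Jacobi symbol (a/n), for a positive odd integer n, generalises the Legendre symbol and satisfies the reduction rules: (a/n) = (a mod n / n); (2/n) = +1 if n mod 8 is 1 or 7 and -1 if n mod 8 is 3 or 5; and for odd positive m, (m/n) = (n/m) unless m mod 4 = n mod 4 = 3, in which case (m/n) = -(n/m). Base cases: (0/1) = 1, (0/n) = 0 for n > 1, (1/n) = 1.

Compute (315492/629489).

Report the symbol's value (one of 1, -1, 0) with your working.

1

factor out 2^2: 315492 = 2^2·78873; with 629489 mod 8 = 1, (2/629489) = +1; sign now +1; continue with (78873/629489)
flip (78873/629489) -> (629489/78873): both odd, 78873 mod 4 = 1, 629489 mod 4 = 1, so the flip contributes +1; sign now +1
(629489/78873): 629489 mod 78873 = 77378, so (629489/78873) = (77378/78873)
factor out 2^1: 77378 = 2^1·38689; with 78873 mod 8 = 1, (2/78873) = +1; sign now +1; continue with (38689/78873)
flip (38689/78873) -> (78873/38689): both odd, 38689 mod 4 = 1, 78873 mod 4 = 1, so the flip contributes +1; sign now +1
(78873/38689): 78873 mod 38689 = 1495, so (78873/38689) = (1495/38689)
flip (1495/38689) -> (38689/1495): both odd, 1495 mod 4 = 3, 38689 mod 4 = 1, so the flip contributes +1; sign now +1
(38689/1495): 38689 mod 1495 = 1314, so (38689/1495) = (1314/1495)
factor out 2^1: 1314 = 2^1·657; with 1495 mod 8 = 7, (2/1495) = +1; sign now +1; continue with (657/1495)
flip (657/1495) -> (1495/657): both odd, 657 mod 4 = 1, 1495 mod 4 = 3, so the flip contributes +1; sign now +1
(1495/657): 1495 mod 657 = 181, so (1495/657) = (181/657)
flip (181/657) -> (657/181): both odd, 181 mod 4 = 1, 657 mod 4 = 1, so the flip contributes +1; sign now +1
(657/181): 657 mod 181 = 114, so (657/181) = (114/181)
factor out 2^1: 114 = 2^1·57; with 181 mod 8 = 5, (2/181) = -1; sign now -1; continue with (57/181)
flip (57/181) -> (181/57): both odd, 57 mod 4 = 1, 181 mod 4 = 1, so the flip contributes +1; sign now -1
(181/57): 181 mod 57 = 10, so (181/57) = (10/57)
factor out 2^1: 10 = 2^1·5; with 57 mod 8 = 1, (2/57) = +1; sign now -1; continue with (5/57)
flip (5/57) -> (57/5): both odd, 5 mod 4 = 1, 57 mod 4 = 1, so the flip contributes +1; sign now -1
(57/5): 57 mod 5 = 2, so (57/5) = (2/5)
factor out 2^1: 2 = 2^1·1; with 5 mod 8 = 5, (2/5) = -1; sign now +1; continue with (1/5)
reached (1/5) = 1, so the symbol is +1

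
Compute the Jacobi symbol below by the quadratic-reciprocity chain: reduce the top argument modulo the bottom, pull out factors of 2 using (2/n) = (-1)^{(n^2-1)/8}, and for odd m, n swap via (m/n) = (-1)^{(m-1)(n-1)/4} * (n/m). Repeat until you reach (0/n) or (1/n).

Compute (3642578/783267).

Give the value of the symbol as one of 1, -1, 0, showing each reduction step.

(3642578/783267): 3642578 mod 783267 = 509510, so (3642578/783267) = (509510/783267)
factor out 2^1: 509510 = 2^1·254755; with 783267 mod 8 = 3, (2/783267) = -1; sign now -1; continue with (254755/783267)
flip (254755/783267) -> (783267/254755): both odd, 254755 mod 4 = 3, 783267 mod 4 = 3, so the flip contributes -1; sign now +1
(783267/254755): 783267 mod 254755 = 19002, so (783267/254755) = (19002/254755)
factor out 2^1: 19002 = 2^1·9501; with 254755 mod 8 = 3, (2/254755) = -1; sign now -1; continue with (9501/254755)
flip (9501/254755) -> (254755/9501): both odd, 9501 mod 4 = 1, 254755 mod 4 = 3, so the flip contributes +1; sign now -1
(254755/9501): 254755 mod 9501 = 7729, so (254755/9501) = (7729/9501)
flip (7729/9501) -> (9501/7729): both odd, 7729 mod 4 = 1, 9501 mod 4 = 1, so the flip contributes +1; sign now -1
(9501/7729): 9501 mod 7729 = 1772, so (9501/7729) = (1772/7729)
factor out 2^2: 1772 = 2^2·443; with 7729 mod 8 = 1, (2/7729) = +1; sign now -1; continue with (443/7729)
flip (443/7729) -> (7729/443): both odd, 443 mod 4 = 3, 7729 mod 4 = 1, so the flip contributes +1; sign now -1
(7729/443): 7729 mod 443 = 198, so (7729/443) = (198/443)
factor out 2^1: 198 = 2^1·99; with 443 mod 8 = 3, (2/443) = -1; sign now +1; continue with (99/443)
flip (99/443) -> (443/99): both odd, 99 mod 4 = 3, 443 mod 4 = 3, so the flip contributes -1; sign now -1
(443/99): 443 mod 99 = 47, so (443/99) = (47/99)
flip (47/99) -> (99/47): both odd, 47 mod 4 = 3, 99 mod 4 = 3, so the flip contributes -1; sign now +1
(99/47): 99 mod 47 = 5, so (99/47) = (5/47)
flip (5/47) -> (47/5): both odd, 5 mod 4 = 1, 47 mod 4 = 3, so the flip contributes +1; sign now +1
(47/5): 47 mod 5 = 2, so (47/5) = (2/5)
factor out 2^1: 2 = 2^1·1; with 5 mod 8 = 5, (2/5) = -1; sign now -1; continue with (1/5)
reached (1/5) = 1, so the symbol is -1

-1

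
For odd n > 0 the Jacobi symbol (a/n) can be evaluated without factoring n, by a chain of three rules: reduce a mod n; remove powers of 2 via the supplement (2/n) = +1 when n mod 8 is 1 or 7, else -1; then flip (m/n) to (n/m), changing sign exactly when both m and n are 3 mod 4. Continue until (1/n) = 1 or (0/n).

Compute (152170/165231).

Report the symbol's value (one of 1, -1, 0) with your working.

1

152170 = 2^1·76085; (2/165231) = +1 since 165231 mod 8 = 7, so (152170/165231) = (+1)^1·(76085/165231); sign now +1
reciprocity: (76085/165231) = +1·(165231/76085) since 76085 mod 4 = 1, 165231 mod 4 = 3; sign now +1
(165231/76085) = (13061/76085)   [reduce mod 76085]
reciprocity: (13061/76085) = +1·(76085/13061) since 13061 mod 4 = 1, 76085 mod 4 = 1; sign now +1
(76085/13061) = (10780/13061)   [reduce mod 13061]
10780 = 2^2·2695; (2/13061) = -1 since 13061 mod 8 = 5, so (10780/13061) = (-1)^2·(2695/13061); sign now +1
reciprocity: (2695/13061) = +1·(13061/2695) since 2695 mod 4 = 3, 13061 mod 4 = 1; sign now +1
(13061/2695) = (2281/2695)   [reduce mod 2695]
reciprocity: (2281/2695) = +1·(2695/2281) since 2281 mod 4 = 1, 2695 mod 4 = 3; sign now +1
(2695/2281) = (414/2281)   [reduce mod 2281]
414 = 2^1·207; (2/2281) = +1 since 2281 mod 8 = 1, so (414/2281) = (+1)^1·(207/2281); sign now +1
reciprocity: (207/2281) = +1·(2281/207) since 207 mod 4 = 3, 2281 mod 4 = 1; sign now +1
(2281/207) = (4/207)   [reduce mod 207]
4 = 2^2·1; (2/207) = +1 since 207 mod 8 = 7, so (4/207) = (+1)^2·(1/207); sign now +1
(1/207) = 1; final value = sign = +1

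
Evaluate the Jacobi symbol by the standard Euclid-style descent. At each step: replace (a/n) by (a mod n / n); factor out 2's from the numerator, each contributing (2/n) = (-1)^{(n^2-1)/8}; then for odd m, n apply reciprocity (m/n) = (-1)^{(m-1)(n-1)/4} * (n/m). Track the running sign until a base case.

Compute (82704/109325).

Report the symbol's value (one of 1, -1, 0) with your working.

factor out 2^4: 82704 = 2^4·5169; with 109325 mod 8 = 5, (2/109325) = -1; sign now +1; continue with (5169/109325)
flip (5169/109325) -> (109325/5169): both odd, 5169 mod 4 = 1, 109325 mod 4 = 1, so the flip contributes +1; sign now +1
(109325/5169): 109325 mod 5169 = 776, so (109325/5169) = (776/5169)
factor out 2^3: 776 = 2^3·97; with 5169 mod 8 = 1, (2/5169) = +1; sign now +1; continue with (97/5169)
flip (97/5169) -> (5169/97): both odd, 97 mod 4 = 1, 5169 mod 4 = 1, so the flip contributes +1; sign now +1
(5169/97): 5169 mod 97 = 28, so (5169/97) = (28/97)
factor out 2^2: 28 = 2^2·7; with 97 mod 8 = 1, (2/97) = +1; sign now +1; continue with (7/97)
flip (7/97) -> (97/7): both odd, 7 mod 4 = 3, 97 mod 4 = 1, so the flip contributes +1; sign now +1
(97/7): 97 mod 7 = 6, so (97/7) = (6/7)
factor out 2^1: 6 = 2^1·3; with 7 mod 8 = 7, (2/7) = +1; sign now +1; continue with (3/7)
flip (3/7) -> (7/3): both odd, 3 mod 4 = 3, 7 mod 4 = 3, so the flip contributes -1; sign now -1
(7/3): 7 mod 3 = 1, so (7/3) = (1/3)
reached (1/3) = 1, so the symbol is -1

-1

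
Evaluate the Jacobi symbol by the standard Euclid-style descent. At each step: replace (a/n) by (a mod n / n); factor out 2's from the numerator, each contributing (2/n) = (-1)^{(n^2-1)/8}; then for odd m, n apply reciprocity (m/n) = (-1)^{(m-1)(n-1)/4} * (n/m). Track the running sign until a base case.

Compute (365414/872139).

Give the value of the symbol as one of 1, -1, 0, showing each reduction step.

-1

365414 = 2^1·182707; (2/872139) = -1 since 872139 mod 8 = 3, so (365414/872139) = (-1)^1·(182707/872139); sign now -1
reciprocity: (182707/872139) = -1·(872139/182707) since 182707 mod 4 = 3, 872139 mod 4 = 3; sign now +1
(872139/182707) = (141311/182707)   [reduce mod 182707]
reciprocity: (141311/182707) = -1·(182707/141311) since 141311 mod 4 = 3, 182707 mod 4 = 3; sign now -1
(182707/141311) = (41396/141311)   [reduce mod 141311]
41396 = 2^2·10349; (2/141311) = +1 since 141311 mod 8 = 7, so (41396/141311) = (+1)^2·(10349/141311); sign now -1
reciprocity: (10349/141311) = +1·(141311/10349) since 10349 mod 4 = 1, 141311 mod 4 = 3; sign now -1
(141311/10349) = (6774/10349)   [reduce mod 10349]
6774 = 2^1·3387; (2/10349) = -1 since 10349 mod 8 = 5, so (6774/10349) = (-1)^1·(3387/10349); sign now +1
reciprocity: (3387/10349) = +1·(10349/3387) since 3387 mod 4 = 3, 10349 mod 4 = 1; sign now +1
(10349/3387) = (188/3387)   [reduce mod 3387]
188 = 2^2·47; (2/3387) = -1 since 3387 mod 8 = 3, so (188/3387) = (-1)^2·(47/3387); sign now +1
reciprocity: (47/3387) = -1·(3387/47) since 47 mod 4 = 3, 3387 mod 4 = 3; sign now -1
(3387/47) = (3/47)   [reduce mod 47]
reciprocity: (3/47) = -1·(47/3) since 3 mod 4 = 3, 47 mod 4 = 3; sign now +1
(47/3) = (2/3)   [reduce mod 3]
2 = 2^1·1; (2/3) = -1 since 3 mod 8 = 3, so (2/3) = (-1)^1·(1/3); sign now -1
(1/3) = 1; final value = sign = -1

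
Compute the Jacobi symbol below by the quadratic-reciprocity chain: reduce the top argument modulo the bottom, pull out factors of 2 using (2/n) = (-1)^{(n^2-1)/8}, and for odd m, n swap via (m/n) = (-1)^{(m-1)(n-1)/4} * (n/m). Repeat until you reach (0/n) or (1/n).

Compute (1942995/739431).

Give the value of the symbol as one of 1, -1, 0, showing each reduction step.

0

(1942995/739431) = (464133/739431)   [reduce mod 739431]
reciprocity: (464133/739431) = +1·(739431/464133) since 464133 mod 4 = 1, 739431 mod 4 = 3; sign now +1
(739431/464133) = (275298/464133)   [reduce mod 464133]
275298 = 2^1·137649; (2/464133) = -1 since 464133 mod 8 = 5, so (275298/464133) = (-1)^1·(137649/464133); sign now -1
reciprocity: (137649/464133) = +1·(464133/137649) since 137649 mod 4 = 1, 464133 mod 4 = 1; sign now -1
(464133/137649) = (51186/137649)   [reduce mod 137649]
51186 = 2^1·25593; (2/137649) = +1 since 137649 mod 8 = 1, so (51186/137649) = (+1)^1·(25593/137649); sign now -1
reciprocity: (25593/137649) = +1·(137649/25593) since 25593 mod 4 = 1, 137649 mod 4 = 1; sign now -1
(137649/25593) = (9684/25593)   [reduce mod 25593]
9684 = 2^2·2421; (2/25593) = +1 since 25593 mod 8 = 1, so (9684/25593) = (+1)^2·(2421/25593); sign now -1
reciprocity: (2421/25593) = +1·(25593/2421) since 2421 mod 4 = 1, 25593 mod 4 = 1; sign now -1
(25593/2421) = (1383/2421)   [reduce mod 2421]
reciprocity: (1383/2421) = +1·(2421/1383) since 1383 mod 4 = 3, 2421 mod 4 = 1; sign now -1
(2421/1383) = (1038/1383)   [reduce mod 1383]
1038 = 2^1·519; (2/1383) = +1 since 1383 mod 8 = 7, so (1038/1383) = (+1)^1·(519/1383); sign now -1
reciprocity: (519/1383) = -1·(1383/519) since 519 mod 4 = 3, 1383 mod 4 = 3; sign now +1
(1383/519) = (345/519)   [reduce mod 519]
reciprocity: (345/519) = +1·(519/345) since 345 mod 4 = 1, 519 mod 4 = 3; sign now +1
(519/345) = (174/345)   [reduce mod 345]
174 = 2^1·87; (2/345) = +1 since 345 mod 8 = 1, so (174/345) = (+1)^1·(87/345); sign now +1
reciprocity: (87/345) = +1·(345/87) since 87 mod 4 = 3, 345 mod 4 = 1; sign now +1
(345/87) = (84/87)   [reduce mod 87]
84 = 2^2·21; (2/87) = +1 since 87 mod 8 = 7, so (84/87) = (+1)^2·(21/87); sign now +1
reciprocity: (21/87) = +1·(87/21) since 21 mod 4 = 1, 87 mod 4 = 3; sign now +1
(87/21) = (3/21)   [reduce mod 21]
reciprocity: (3/21) = +1·(21/3) since 3 mod 4 = 3, 21 mod 4 = 1; sign now +1
(21/3) = (0/3)   [reduce mod 3]
(0/3) = 0   [gcd(a, n) > 1]; final value = 0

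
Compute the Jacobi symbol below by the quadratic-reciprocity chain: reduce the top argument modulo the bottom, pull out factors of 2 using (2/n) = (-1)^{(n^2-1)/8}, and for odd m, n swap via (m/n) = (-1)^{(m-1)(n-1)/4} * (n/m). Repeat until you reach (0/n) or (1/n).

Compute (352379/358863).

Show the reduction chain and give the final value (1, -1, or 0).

flip (352379/358863) -> (358863/352379): both odd, 352379 mod 4 = 3, 358863 mod 4 = 3, so the flip contributes -1; sign now -1
(358863/352379): 358863 mod 352379 = 6484, so (358863/352379) = (6484/352379)
factor out 2^2: 6484 = 2^2·1621; with 352379 mod 8 = 3, (2/352379) = -1; sign now -1; continue with (1621/352379)
flip (1621/352379) -> (352379/1621): both odd, 1621 mod 4 = 1, 352379 mod 4 = 3, so the flip contributes +1; sign now -1
(352379/1621): 352379 mod 1621 = 622, so (352379/1621) = (622/1621)
factor out 2^1: 622 = 2^1·311; with 1621 mod 8 = 5, (2/1621) = -1; sign now +1; continue with (311/1621)
flip (311/1621) -> (1621/311): both odd, 311 mod 4 = 3, 1621 mod 4 = 1, so the flip contributes +1; sign now +1
(1621/311): 1621 mod 311 = 66, so (1621/311) = (66/311)
factor out 2^1: 66 = 2^1·33; with 311 mod 8 = 7, (2/311) = +1; sign now +1; continue with (33/311)
flip (33/311) -> (311/33): both odd, 33 mod 4 = 1, 311 mod 4 = 3, so the flip contributes +1; sign now +1
(311/33): 311 mod 33 = 14, so (311/33) = (14/33)
factor out 2^1: 14 = 2^1·7; with 33 mod 8 = 1, (2/33) = +1; sign now +1; continue with (7/33)
flip (7/33) -> (33/7): both odd, 7 mod 4 = 3, 33 mod 4 = 1, so the flip contributes +1; sign now +1
(33/7): 33 mod 7 = 5, so (33/7) = (5/7)
flip (5/7) -> (7/5): both odd, 5 mod 4 = 1, 7 mod 4 = 3, so the flip contributes +1; sign now +1
(7/5): 7 mod 5 = 2, so (7/5) = (2/5)
factor out 2^1: 2 = 2^1·1; with 5 mod 8 = 5, (2/5) = -1; sign now -1; continue with (1/5)
reached (1/5) = 1, so the symbol is -1

-1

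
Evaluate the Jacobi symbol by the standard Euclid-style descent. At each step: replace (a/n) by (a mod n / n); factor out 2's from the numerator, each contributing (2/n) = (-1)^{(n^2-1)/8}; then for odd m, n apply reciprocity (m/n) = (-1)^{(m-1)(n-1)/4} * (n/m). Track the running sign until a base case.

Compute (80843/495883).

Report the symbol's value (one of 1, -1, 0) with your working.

-1

reciprocity: (80843/495883) = -1·(495883/80843) since 80843 mod 4 = 3, 495883 mod 4 = 3; sign now -1
(495883/80843) = (10825/80843)   [reduce mod 80843]
reciprocity: (10825/80843) = +1·(80843/10825) since 10825 mod 4 = 1, 80843 mod 4 = 3; sign now -1
(80843/10825) = (5068/10825)   [reduce mod 10825]
5068 = 2^2·1267; (2/10825) = +1 since 10825 mod 8 = 1, so (5068/10825) = (+1)^2·(1267/10825); sign now -1
reciprocity: (1267/10825) = +1·(10825/1267) since 1267 mod 4 = 3, 10825 mod 4 = 1; sign now -1
(10825/1267) = (689/1267)   [reduce mod 1267]
reciprocity: (689/1267) = +1·(1267/689) since 689 mod 4 = 1, 1267 mod 4 = 3; sign now -1
(1267/689) = (578/689)   [reduce mod 689]
578 = 2^1·289; (2/689) = +1 since 689 mod 8 = 1, so (578/689) = (+1)^1·(289/689); sign now -1
reciprocity: (289/689) = +1·(689/289) since 289 mod 4 = 1, 689 mod 4 = 1; sign now -1
(689/289) = (111/289)   [reduce mod 289]
reciprocity: (111/289) = +1·(289/111) since 111 mod 4 = 3, 289 mod 4 = 1; sign now -1
(289/111) = (67/111)   [reduce mod 111]
reciprocity: (67/111) = -1·(111/67) since 67 mod 4 = 3, 111 mod 4 = 3; sign now +1
(111/67) = (44/67)   [reduce mod 67]
44 = 2^2·11; (2/67) = -1 since 67 mod 8 = 3, so (44/67) = (-1)^2·(11/67); sign now +1
reciprocity: (11/67) = -1·(67/11) since 11 mod 4 = 3, 67 mod 4 = 3; sign now -1
(67/11) = (1/11)   [reduce mod 11]
(1/11) = 1; final value = sign = -1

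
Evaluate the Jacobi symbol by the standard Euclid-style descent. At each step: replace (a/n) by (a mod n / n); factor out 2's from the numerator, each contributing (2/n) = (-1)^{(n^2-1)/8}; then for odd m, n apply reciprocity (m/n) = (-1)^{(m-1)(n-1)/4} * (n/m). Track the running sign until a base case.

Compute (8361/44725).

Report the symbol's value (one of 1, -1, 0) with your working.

reciprocity: (8361/44725) = +1·(44725/8361) since 8361 mod 4 = 1, 44725 mod 4 = 1; sign now +1
(44725/8361) = (2920/8361)   [reduce mod 8361]
2920 = 2^3·365; (2/8361) = +1 since 8361 mod 8 = 1, so (2920/8361) = (+1)^3·(365/8361); sign now +1
reciprocity: (365/8361) = +1·(8361/365) since 365 mod 4 = 1, 8361 mod 4 = 1; sign now +1
(8361/365) = (331/365)   [reduce mod 365]
reciprocity: (331/365) = +1·(365/331) since 331 mod 4 = 3, 365 mod 4 = 1; sign now +1
(365/331) = (34/331)   [reduce mod 331]
34 = 2^1·17; (2/331) = -1 since 331 mod 8 = 3, so (34/331) = (-1)^1·(17/331); sign now -1
reciprocity: (17/331) = +1·(331/17) since 17 mod 4 = 1, 331 mod 4 = 3; sign now -1
(331/17) = (8/17)   [reduce mod 17]
8 = 2^3·1; (2/17) = +1 since 17 mod 8 = 1, so (8/17) = (+1)^3·(1/17); sign now -1
(1/17) = 1; final value = sign = -1

-1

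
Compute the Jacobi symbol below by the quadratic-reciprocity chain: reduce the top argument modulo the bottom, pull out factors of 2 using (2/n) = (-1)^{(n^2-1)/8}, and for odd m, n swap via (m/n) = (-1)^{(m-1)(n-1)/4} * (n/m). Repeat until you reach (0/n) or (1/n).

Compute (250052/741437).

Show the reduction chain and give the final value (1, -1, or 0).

factor out 2^2: 250052 = 2^2·62513; with 741437 mod 8 = 5, (2/741437) = -1; sign now +1; continue with (62513/741437)
flip (62513/741437) -> (741437/62513): both odd, 62513 mod 4 = 1, 741437 mod 4 = 1, so the flip contributes +1; sign now +1
(741437/62513): 741437 mod 62513 = 53794, so (741437/62513) = (53794/62513)
factor out 2^1: 53794 = 2^1·26897; with 62513 mod 8 = 1, (2/62513) = +1; sign now +1; continue with (26897/62513)
flip (26897/62513) -> (62513/26897): both odd, 26897 mod 4 = 1, 62513 mod 4 = 1, so the flip contributes +1; sign now +1
(62513/26897): 62513 mod 26897 = 8719, so (62513/26897) = (8719/26897)
flip (8719/26897) -> (26897/8719): both odd, 8719 mod 4 = 3, 26897 mod 4 = 1, so the flip contributes +1; sign now +1
(26897/8719): 26897 mod 8719 = 740, so (26897/8719) = (740/8719)
factor out 2^2: 740 = 2^2·185; with 8719 mod 8 = 7, (2/8719) = +1; sign now +1; continue with (185/8719)
flip (185/8719) -> (8719/185): both odd, 185 mod 4 = 1, 8719 mod 4 = 3, so the flip contributes +1; sign now +1
(8719/185): 8719 mod 185 = 24, so (8719/185) = (24/185)
factor out 2^3: 24 = 2^3·3; with 185 mod 8 = 1, (2/185) = +1; sign now +1; continue with (3/185)
flip (3/185) -> (185/3): both odd, 3 mod 4 = 3, 185 mod 4 = 1, so the flip contributes +1; sign now +1
(185/3): 185 mod 3 = 2, so (185/3) = (2/3)
factor out 2^1: 2 = 2^1·1; with 3 mod 8 = 3, (2/3) = -1; sign now -1; continue with (1/3)
reached (1/3) = 1, so the symbol is -1

-1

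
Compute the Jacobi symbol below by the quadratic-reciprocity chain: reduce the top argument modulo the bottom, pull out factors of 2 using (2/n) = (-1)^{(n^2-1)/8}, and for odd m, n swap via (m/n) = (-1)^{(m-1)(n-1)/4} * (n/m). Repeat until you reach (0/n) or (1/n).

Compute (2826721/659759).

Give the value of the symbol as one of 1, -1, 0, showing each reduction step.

-1

(2826721/659759) = (187685/659759)   [reduce mod 659759]
reciprocity: (187685/659759) = +1·(659759/187685) since 187685 mod 4 = 1, 659759 mod 4 = 3; sign now +1
(659759/187685) = (96704/187685)   [reduce mod 187685]
96704 = 2^6·1511; (2/187685) = -1 since 187685 mod 8 = 5, so (96704/187685) = (-1)^6·(1511/187685); sign now +1
reciprocity: (1511/187685) = +1·(187685/1511) since 1511 mod 4 = 3, 187685 mod 4 = 1; sign now +1
(187685/1511) = (321/1511)   [reduce mod 1511]
reciprocity: (321/1511) = +1·(1511/321) since 321 mod 4 = 1, 1511 mod 4 = 3; sign now +1
(1511/321) = (227/321)   [reduce mod 321]
reciprocity: (227/321) = +1·(321/227) since 227 mod 4 = 3, 321 mod 4 = 1; sign now +1
(321/227) = (94/227)   [reduce mod 227]
94 = 2^1·47; (2/227) = -1 since 227 mod 8 = 3, so (94/227) = (-1)^1·(47/227); sign now -1
reciprocity: (47/227) = -1·(227/47) since 47 mod 4 = 3, 227 mod 4 = 3; sign now +1
(227/47) = (39/47)   [reduce mod 47]
reciprocity: (39/47) = -1·(47/39) since 39 mod 4 = 3, 47 mod 4 = 3; sign now -1
(47/39) = (8/39)   [reduce mod 39]
8 = 2^3·1; (2/39) = +1 since 39 mod 8 = 7, so (8/39) = (+1)^3·(1/39); sign now -1
(1/39) = 1; final value = sign = -1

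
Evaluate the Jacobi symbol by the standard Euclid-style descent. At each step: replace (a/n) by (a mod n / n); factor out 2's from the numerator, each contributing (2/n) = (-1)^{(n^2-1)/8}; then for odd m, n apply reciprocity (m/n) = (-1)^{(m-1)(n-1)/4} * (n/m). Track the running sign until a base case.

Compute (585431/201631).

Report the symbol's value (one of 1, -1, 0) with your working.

(585431/201631) = (182169/201631)   [reduce mod 201631]
reciprocity: (182169/201631) = +1·(201631/182169) since 182169 mod 4 = 1, 201631 mod 4 = 3; sign now +1
(201631/182169) = (19462/182169)   [reduce mod 182169]
19462 = 2^1·9731; (2/182169) = +1 since 182169 mod 8 = 1, so (19462/182169) = (+1)^1·(9731/182169); sign now +1
reciprocity: (9731/182169) = +1·(182169/9731) since 9731 mod 4 = 3, 182169 mod 4 = 1; sign now +1
(182169/9731) = (7011/9731)   [reduce mod 9731]
reciprocity: (7011/9731) = -1·(9731/7011) since 7011 mod 4 = 3, 9731 mod 4 = 3; sign now -1
(9731/7011) = (2720/7011)   [reduce mod 7011]
2720 = 2^5·85; (2/7011) = -1 since 7011 mod 8 = 3, so (2720/7011) = (-1)^5·(85/7011); sign now +1
reciprocity: (85/7011) = +1·(7011/85) since 85 mod 4 = 1, 7011 mod 4 = 3; sign now +1
(7011/85) = (41/85)   [reduce mod 85]
reciprocity: (41/85) = +1·(85/41) since 41 mod 4 = 1, 85 mod 4 = 1; sign now +1
(85/41) = (3/41)   [reduce mod 41]
reciprocity: (3/41) = +1·(41/3) since 3 mod 4 = 3, 41 mod 4 = 1; sign now +1
(41/3) = (2/3)   [reduce mod 3]
2 = 2^1·1; (2/3) = -1 since 3 mod 8 = 3, so (2/3) = (-1)^1·(1/3); sign now -1
(1/3) = 1; final value = sign = -1

-1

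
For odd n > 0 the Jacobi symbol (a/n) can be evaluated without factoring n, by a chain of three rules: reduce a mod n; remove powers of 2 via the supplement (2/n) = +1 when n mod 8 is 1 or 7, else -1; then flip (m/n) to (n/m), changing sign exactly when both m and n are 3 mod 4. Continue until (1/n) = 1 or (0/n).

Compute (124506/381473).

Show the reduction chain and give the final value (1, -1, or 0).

-1

124506 = 2^1·62253; (2/381473) = +1 since 381473 mod 8 = 1, so (124506/381473) = (+1)^1·(62253/381473); sign now +1
reciprocity: (62253/381473) = +1·(381473/62253) since 62253 mod 4 = 1, 381473 mod 4 = 1; sign now +1
(381473/62253) = (7955/62253)   [reduce mod 62253]
reciprocity: (7955/62253) = +1·(62253/7955) since 7955 mod 4 = 3, 62253 mod 4 = 1; sign now +1
(62253/7955) = (6568/7955)   [reduce mod 7955]
6568 = 2^3·821; (2/7955) = -1 since 7955 mod 8 = 3, so (6568/7955) = (-1)^3·(821/7955); sign now -1
reciprocity: (821/7955) = +1·(7955/821) since 821 mod 4 = 1, 7955 mod 4 = 3; sign now -1
(7955/821) = (566/821)   [reduce mod 821]
566 = 2^1·283; (2/821) = -1 since 821 mod 8 = 5, so (566/821) = (-1)^1·(283/821); sign now +1
reciprocity: (283/821) = +1·(821/283) since 283 mod 4 = 3, 821 mod 4 = 1; sign now +1
(821/283) = (255/283)   [reduce mod 283]
reciprocity: (255/283) = -1·(283/255) since 255 mod 4 = 3, 283 mod 4 = 3; sign now -1
(283/255) = (28/255)   [reduce mod 255]
28 = 2^2·7; (2/255) = +1 since 255 mod 8 = 7, so (28/255) = (+1)^2·(7/255); sign now -1
reciprocity: (7/255) = -1·(255/7) since 7 mod 4 = 3, 255 mod 4 = 3; sign now +1
(255/7) = (3/7)   [reduce mod 7]
reciprocity: (3/7) = -1·(7/3) since 3 mod 4 = 3, 7 mod 4 = 3; sign now -1
(7/3) = (1/3)   [reduce mod 3]
(1/3) = 1; final value = sign = -1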